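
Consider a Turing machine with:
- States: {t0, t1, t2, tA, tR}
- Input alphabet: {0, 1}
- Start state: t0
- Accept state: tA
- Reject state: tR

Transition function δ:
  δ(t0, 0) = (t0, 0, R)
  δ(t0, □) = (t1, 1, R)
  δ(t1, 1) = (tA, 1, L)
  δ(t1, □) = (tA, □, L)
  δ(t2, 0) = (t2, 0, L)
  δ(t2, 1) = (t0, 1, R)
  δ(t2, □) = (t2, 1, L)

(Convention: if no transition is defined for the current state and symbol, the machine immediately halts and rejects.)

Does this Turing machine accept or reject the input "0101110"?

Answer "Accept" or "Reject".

Execution trace:
Initial: [t0]0101110
Step 1: δ(t0, 0) = (t0, 0, R) → 0[t0]101110

No transition is defined for δ(t0, 1). By convention the machine halts and rejects.

Answer: Reject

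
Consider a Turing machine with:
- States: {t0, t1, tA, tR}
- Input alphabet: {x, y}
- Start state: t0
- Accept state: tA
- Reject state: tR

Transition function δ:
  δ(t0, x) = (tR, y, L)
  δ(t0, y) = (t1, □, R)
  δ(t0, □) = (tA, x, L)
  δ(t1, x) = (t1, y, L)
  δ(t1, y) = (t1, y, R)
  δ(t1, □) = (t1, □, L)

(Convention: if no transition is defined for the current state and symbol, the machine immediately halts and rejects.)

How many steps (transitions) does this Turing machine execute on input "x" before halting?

Execution trace:
Initial: [t0]x
Step 1: δ(t0, x) = (tR, y, L) → [tR]□y

The machine reaches the reject state tR and halts.

The machine executed 1 step before halting.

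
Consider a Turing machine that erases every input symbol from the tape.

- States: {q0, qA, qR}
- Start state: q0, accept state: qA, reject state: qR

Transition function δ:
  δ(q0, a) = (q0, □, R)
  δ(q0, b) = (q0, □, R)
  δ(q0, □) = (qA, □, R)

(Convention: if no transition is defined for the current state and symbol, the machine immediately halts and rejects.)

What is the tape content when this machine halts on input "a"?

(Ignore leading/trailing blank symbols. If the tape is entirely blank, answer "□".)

Execution trace:
Initial: [q0]a
Step 1: δ(q0, a) = (q0, □, R) → □[q0]□
Step 2: δ(q0, □) = (qA, □, R) → □□[qA]□

The machine reaches the accept state qA and halts.

Final tape (ignoring leading/trailing blanks): □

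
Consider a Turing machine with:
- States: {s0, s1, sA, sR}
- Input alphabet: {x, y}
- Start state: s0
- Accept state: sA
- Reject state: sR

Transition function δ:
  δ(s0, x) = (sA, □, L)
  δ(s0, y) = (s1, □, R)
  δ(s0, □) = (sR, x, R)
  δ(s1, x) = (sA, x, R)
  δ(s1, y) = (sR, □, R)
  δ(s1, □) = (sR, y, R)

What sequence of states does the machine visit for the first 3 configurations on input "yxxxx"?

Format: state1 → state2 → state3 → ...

Execution trace:
Initial: [s0]yxxxx
Step 1: δ(s0, y) = (s1, □, R) → □[s1]xxxx
Step 2: δ(s1, x) = (sA, x, R) → □x[sA]xxx

The machine reaches the accept state sA and halts.

State sequence: s0 → s1 → sA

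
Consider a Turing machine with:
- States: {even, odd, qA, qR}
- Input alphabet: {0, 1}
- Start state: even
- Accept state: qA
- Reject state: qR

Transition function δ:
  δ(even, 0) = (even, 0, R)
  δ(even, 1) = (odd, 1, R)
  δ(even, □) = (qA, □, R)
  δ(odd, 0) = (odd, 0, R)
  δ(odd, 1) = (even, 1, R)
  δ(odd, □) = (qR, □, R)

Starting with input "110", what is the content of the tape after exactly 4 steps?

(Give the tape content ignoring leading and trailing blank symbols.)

Execution trace:
Initial: [even]110
Step 1: δ(even, 1) = (odd, 1, R) → 1[odd]10
Step 2: δ(odd, 1) = (even, 1, R) → 11[even]0
Step 3: δ(even, 0) = (even, 0, R) → 110[even]□
Step 4: δ(even, □) = (qA, □, R) → 110□[qA]□

The machine reaches the accept state qA and halts.

After 4 steps, the tape (ignoring leading/trailing blanks) is: 110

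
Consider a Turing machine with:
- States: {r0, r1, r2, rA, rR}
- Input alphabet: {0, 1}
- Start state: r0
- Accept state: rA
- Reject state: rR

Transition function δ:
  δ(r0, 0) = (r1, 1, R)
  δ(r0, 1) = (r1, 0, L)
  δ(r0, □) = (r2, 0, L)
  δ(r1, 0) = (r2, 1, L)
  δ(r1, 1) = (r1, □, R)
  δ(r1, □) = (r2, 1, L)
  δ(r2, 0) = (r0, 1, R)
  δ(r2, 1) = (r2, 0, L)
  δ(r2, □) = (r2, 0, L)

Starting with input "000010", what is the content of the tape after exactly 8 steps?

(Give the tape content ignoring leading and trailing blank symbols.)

Execution trace:
Initial: [r0]000010
Step 1: δ(r0, 0) = (r1, 1, R) → 1[r1]00010
Step 2: δ(r1, 0) = (r2, 1, L) → [r2]110010
Step 3: δ(r2, 1) = (r2, 0, L) → [r2]□010010
Step 4: δ(r2, □) = (r2, 0, L) → [r2]□0010010
Step 5: δ(r2, □) = (r2, 0, L) → [r2]□00010010
Step 6: δ(r2, □) = (r2, 0, L) → [r2]□000010010
Step 7: δ(r2, □) = (r2, 0, L) → [r2]□0000010010
Step 8: δ(r2, □) = (r2, 0, L) → [r2]□00000010010

After 8 steps, the tape (ignoring leading/trailing blanks) is: 00000010010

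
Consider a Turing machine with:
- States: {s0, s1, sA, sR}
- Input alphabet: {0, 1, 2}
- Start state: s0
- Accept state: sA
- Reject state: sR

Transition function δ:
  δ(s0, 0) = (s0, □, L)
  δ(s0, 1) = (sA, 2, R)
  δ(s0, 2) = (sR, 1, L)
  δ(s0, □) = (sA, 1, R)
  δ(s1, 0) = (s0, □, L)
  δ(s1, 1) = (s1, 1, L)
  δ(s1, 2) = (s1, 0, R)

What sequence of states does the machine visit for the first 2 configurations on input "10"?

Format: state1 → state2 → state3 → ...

Execution trace:
Initial: [s0]10
Step 1: δ(s0, 1) = (sA, 2, R) → 2[sA]0

The machine reaches the accept state sA and halts.

State sequence: s0 → sA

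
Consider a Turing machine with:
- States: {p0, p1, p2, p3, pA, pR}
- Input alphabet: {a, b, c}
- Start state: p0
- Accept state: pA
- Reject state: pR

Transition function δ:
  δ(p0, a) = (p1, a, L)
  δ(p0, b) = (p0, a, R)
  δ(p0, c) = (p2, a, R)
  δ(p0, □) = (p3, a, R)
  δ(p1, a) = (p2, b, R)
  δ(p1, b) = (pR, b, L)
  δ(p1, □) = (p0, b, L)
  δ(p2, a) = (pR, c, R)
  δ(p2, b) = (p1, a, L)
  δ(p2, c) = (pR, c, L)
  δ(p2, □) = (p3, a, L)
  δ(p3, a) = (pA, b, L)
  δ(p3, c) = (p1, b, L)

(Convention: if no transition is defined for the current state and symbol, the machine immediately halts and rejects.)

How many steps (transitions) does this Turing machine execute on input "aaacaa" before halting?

Execution trace:
Initial: [p0]aaacaa
Step 1: δ(p0, a) = (p1, a, L) → [p1]□aaacaa
Step 2: δ(p1, □) = (p0, b, L) → [p0]□baaacaa
Step 3: δ(p0, □) = (p3, a, R) → a[p3]baaacaa

No transition is defined for δ(p3, b). By convention the machine halts and rejects.

The machine executed 3 steps before halting.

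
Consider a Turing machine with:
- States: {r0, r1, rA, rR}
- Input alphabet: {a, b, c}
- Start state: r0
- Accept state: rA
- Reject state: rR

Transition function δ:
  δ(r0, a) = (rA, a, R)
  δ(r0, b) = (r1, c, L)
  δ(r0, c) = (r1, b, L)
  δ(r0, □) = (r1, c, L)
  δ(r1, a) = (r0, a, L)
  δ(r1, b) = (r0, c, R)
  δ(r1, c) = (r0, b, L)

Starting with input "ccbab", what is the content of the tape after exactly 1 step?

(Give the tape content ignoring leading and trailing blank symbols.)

Execution trace:
Initial: [r0]ccbab
Step 1: δ(r0, c) = (r1, b, L) → [r1]□bcbab

No transition is defined for δ(r1, □). By convention the machine halts and rejects.

After 1 step, the tape (ignoring leading/trailing blanks) is: bcbab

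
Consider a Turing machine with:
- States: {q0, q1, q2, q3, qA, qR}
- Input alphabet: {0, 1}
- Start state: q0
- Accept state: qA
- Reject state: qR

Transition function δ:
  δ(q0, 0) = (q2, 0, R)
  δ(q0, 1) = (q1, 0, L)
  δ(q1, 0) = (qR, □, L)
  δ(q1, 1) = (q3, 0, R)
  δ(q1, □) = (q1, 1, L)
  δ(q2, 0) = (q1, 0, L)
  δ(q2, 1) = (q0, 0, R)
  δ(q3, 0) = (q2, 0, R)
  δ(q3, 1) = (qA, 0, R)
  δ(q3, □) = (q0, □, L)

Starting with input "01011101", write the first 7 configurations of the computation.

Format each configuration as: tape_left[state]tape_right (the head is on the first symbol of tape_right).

Transitions applied:
Step 1: δ(q0, 0) = (q2, 0, R)
Step 2: δ(q2, 1) = (q0, 0, R)
Step 3: δ(q0, 0) = (q2, 0, R)
Step 4: δ(q2, 1) = (q0, 0, R)
Step 5: δ(q0, 1) = (q1, 0, L)
Step 6: δ(q1, 0) = (qR, □, L)

The first 7 configurations are:
[q0]01011101 ⊢ 0[q2]1011101 ⊢ 00[q0]011101 ⊢ 000[q2]11101 ⊢ 0000[q0]1101 ⊢ 000[q1]00101 ⊢ 00[qR]0□0101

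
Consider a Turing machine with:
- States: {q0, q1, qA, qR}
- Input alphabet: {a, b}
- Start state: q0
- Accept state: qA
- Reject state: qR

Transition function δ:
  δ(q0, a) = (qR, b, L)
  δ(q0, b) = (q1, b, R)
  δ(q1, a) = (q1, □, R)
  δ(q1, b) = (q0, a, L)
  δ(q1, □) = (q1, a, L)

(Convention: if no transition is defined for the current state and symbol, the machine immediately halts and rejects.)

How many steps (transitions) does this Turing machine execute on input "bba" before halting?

Execution trace:
Initial: [q0]bba
Step 1: δ(q0, b) = (q1, b, R) → b[q1]ba
Step 2: δ(q1, b) = (q0, a, L) → [q0]baa
Step 3: δ(q0, b) = (q1, b, R) → b[q1]aa
Step 4: δ(q1, a) = (q1, □, R) → b□[q1]a
Step 5: δ(q1, a) = (q1, □, R) → b□□[q1]□
Step 6: δ(q1, □) = (q1, a, L) → b□[q1]□a
Step 7: δ(q1, □) = (q1, a, L) → b[q1]□aa
Step 8: δ(q1, □) = (q1, a, L) → [q1]baaa
Step 9: δ(q1, b) = (q0, a, L) → [q0]□aaaa

No transition is defined for δ(q0, □). By convention the machine halts and rejects.

The machine executed 9 steps before halting.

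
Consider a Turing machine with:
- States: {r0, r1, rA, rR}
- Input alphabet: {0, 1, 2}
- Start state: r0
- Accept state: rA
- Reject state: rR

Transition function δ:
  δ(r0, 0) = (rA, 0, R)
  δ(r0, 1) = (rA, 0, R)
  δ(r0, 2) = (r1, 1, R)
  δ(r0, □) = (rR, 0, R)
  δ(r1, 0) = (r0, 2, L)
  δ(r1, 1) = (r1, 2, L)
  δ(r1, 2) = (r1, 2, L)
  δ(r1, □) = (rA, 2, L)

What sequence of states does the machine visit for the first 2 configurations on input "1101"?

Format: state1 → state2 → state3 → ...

Execution trace:
Initial: [r0]1101
Step 1: δ(r0, 1) = (rA, 0, R) → 0[rA]101

The machine reaches the accept state rA and halts.

State sequence: r0 → rA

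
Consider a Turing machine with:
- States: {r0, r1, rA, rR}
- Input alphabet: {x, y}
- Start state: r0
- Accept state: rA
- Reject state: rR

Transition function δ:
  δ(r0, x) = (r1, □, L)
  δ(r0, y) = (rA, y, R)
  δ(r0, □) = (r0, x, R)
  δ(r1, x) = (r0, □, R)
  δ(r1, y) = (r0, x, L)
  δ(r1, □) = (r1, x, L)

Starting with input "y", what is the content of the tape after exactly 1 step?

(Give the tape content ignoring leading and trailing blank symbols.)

Execution trace:
Initial: [r0]y
Step 1: δ(r0, y) = (rA, y, R) → y[rA]□

The machine reaches the accept state rA and halts.

After 1 step, the tape (ignoring leading/trailing blanks) is: y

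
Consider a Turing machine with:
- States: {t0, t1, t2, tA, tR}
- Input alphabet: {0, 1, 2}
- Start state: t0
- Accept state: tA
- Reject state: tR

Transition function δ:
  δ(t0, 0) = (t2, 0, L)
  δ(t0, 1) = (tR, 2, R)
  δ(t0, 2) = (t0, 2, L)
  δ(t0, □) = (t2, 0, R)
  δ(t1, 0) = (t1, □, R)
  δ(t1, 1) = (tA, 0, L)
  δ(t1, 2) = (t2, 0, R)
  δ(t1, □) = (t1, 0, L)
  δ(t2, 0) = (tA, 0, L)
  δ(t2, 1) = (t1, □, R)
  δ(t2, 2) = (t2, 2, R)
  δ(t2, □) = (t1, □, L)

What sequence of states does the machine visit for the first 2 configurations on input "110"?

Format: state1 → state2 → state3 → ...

Execution trace:
Initial: [t0]110
Step 1: δ(t0, 1) = (tR, 2, R) → 2[tR]10

The machine reaches the reject state tR and halts.

State sequence: t0 → tR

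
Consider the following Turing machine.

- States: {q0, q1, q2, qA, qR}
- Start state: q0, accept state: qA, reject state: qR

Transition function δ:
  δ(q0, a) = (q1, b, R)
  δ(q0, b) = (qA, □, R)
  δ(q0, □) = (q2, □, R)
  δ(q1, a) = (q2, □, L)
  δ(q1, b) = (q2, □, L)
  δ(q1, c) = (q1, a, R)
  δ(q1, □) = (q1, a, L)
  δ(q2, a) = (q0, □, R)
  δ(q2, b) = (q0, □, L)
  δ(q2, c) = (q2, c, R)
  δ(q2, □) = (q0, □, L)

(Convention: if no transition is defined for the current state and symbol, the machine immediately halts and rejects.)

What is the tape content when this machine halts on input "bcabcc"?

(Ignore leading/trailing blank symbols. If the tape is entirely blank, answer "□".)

Execution trace:
Initial: [q0]bcabcc
Step 1: δ(q0, b) = (qA, □, R) → □[qA]cabcc

The machine reaches the accept state qA and halts.

Final tape (ignoring leading/trailing blanks): cabcc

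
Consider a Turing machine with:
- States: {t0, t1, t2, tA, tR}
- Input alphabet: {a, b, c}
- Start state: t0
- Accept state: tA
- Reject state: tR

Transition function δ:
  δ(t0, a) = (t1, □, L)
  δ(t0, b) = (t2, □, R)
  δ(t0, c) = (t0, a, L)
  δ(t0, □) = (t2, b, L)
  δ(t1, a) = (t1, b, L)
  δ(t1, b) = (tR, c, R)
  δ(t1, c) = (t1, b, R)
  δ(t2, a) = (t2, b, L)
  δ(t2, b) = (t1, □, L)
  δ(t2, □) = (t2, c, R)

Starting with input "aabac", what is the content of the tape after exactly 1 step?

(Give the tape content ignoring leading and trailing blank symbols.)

Execution trace:
Initial: [t0]aabac
Step 1: δ(t0, a) = (t1, □, L) → [t1]□□abac

No transition is defined for δ(t1, □). By convention the machine halts and rejects.

After 1 step, the tape (ignoring leading/trailing blanks) is: abac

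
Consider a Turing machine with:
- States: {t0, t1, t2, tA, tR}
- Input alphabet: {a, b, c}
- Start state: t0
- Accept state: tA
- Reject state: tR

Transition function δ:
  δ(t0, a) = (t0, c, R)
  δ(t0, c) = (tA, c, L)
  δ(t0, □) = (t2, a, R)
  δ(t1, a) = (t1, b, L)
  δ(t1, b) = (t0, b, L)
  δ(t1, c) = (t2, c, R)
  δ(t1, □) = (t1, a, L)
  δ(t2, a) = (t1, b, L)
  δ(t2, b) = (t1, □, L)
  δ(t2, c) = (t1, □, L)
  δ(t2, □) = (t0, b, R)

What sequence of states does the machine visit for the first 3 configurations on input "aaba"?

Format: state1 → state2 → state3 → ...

Execution trace:
Initial: [t0]aaba
Step 1: δ(t0, a) = (t0, c, R) → c[t0]aba
Step 2: δ(t0, a) = (t0, c, R) → cc[t0]ba

No transition is defined for δ(t0, b). By convention the machine halts and rejects.

State sequence: t0 → t0 → t0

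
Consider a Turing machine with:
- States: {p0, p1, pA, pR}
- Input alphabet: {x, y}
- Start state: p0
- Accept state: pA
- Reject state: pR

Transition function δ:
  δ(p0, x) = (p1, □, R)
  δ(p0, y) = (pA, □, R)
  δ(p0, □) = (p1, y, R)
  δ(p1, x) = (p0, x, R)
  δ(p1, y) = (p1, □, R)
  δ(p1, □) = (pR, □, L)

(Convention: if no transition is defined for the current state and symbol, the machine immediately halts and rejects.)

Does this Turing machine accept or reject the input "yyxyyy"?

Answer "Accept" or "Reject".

Execution trace:
Initial: [p0]yyxyyy
Step 1: δ(p0, y) = (pA, □, R) → □[pA]yxyyy

The machine reaches the accept state pA and halts.

Answer: Accept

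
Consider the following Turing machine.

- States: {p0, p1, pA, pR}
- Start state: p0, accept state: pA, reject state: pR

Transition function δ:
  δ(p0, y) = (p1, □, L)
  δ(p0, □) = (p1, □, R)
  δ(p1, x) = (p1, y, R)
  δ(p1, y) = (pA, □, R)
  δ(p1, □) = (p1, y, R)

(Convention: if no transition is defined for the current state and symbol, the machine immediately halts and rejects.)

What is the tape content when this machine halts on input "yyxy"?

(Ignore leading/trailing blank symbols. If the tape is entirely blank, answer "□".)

Execution trace:
Initial: [p0]yyxy
Step 1: δ(p0, y) = (p1, □, L) → [p1]□□yxy
Step 2: δ(p1, □) = (p1, y, R) → y[p1]□yxy
Step 3: δ(p1, □) = (p1, y, R) → yy[p1]yxy
Step 4: δ(p1, y) = (pA, □, R) → yy□[pA]xy

The machine reaches the accept state pA and halts.

Final tape (ignoring leading/trailing blanks): yy□xy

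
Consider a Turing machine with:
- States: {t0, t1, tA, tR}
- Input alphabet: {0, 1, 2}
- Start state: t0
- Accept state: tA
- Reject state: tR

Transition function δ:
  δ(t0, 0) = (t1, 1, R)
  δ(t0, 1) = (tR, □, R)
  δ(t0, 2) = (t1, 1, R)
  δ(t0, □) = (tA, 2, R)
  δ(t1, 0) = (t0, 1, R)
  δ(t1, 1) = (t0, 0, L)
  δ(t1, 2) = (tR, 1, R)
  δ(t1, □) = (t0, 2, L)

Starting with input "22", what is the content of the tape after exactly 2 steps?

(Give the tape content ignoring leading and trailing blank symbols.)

Execution trace:
Initial: [t0]22
Step 1: δ(t0, 2) = (t1, 1, R) → 1[t1]2
Step 2: δ(t1, 2) = (tR, 1, R) → 11[tR]□

The machine reaches the reject state tR and halts.

After 2 steps, the tape (ignoring leading/trailing blanks) is: 11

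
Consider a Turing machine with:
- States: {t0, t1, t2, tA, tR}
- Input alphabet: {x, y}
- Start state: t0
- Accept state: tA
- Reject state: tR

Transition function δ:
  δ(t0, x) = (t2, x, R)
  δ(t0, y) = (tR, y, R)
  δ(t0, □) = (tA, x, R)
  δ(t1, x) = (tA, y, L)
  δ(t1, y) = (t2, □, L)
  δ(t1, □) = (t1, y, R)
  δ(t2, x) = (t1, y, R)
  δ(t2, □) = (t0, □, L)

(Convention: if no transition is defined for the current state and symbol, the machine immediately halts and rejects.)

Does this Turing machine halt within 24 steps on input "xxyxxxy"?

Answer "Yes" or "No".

Execution trace:
Initial: [t0]xxyxxxy
Step 1: δ(t0, x) = (t2, x, R) → x[t2]xyxxxy
Step 2: δ(t2, x) = (t1, y, R) → xy[t1]yxxxy
Step 3: δ(t1, y) = (t2, □, L) → x[t2]y□xxxy

No transition is defined for δ(t2, y). By convention the machine halts and rejects.
The machine halted after 3 steps (within the 24-step bound).

Answer: Yes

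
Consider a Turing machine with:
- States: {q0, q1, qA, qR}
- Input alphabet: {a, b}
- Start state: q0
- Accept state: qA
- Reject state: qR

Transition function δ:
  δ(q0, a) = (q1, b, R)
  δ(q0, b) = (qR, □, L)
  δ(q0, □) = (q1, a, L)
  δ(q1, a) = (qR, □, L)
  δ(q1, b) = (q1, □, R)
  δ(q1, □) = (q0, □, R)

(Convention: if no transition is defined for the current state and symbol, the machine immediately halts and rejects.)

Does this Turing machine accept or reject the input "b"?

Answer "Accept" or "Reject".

Execution trace:
Initial: [q0]b
Step 1: δ(q0, b) = (qR, □, L) → [qR]□□

The machine reaches the reject state qR and halts.

Answer: Reject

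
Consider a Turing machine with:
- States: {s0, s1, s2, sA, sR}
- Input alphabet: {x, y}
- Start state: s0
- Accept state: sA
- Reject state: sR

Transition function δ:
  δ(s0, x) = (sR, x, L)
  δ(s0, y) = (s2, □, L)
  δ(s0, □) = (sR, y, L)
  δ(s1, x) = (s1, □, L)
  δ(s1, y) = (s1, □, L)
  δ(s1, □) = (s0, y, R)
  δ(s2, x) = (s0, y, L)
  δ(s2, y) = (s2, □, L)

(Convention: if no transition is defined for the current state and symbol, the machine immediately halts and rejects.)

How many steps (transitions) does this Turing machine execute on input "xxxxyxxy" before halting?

Execution trace:
Initial: [s0]xxxxyxxy
Step 1: δ(s0, x) = (sR, x, L) → [sR]□xxxxyxxy

The machine reaches the reject state sR and halts.

The machine executed 1 step before halting.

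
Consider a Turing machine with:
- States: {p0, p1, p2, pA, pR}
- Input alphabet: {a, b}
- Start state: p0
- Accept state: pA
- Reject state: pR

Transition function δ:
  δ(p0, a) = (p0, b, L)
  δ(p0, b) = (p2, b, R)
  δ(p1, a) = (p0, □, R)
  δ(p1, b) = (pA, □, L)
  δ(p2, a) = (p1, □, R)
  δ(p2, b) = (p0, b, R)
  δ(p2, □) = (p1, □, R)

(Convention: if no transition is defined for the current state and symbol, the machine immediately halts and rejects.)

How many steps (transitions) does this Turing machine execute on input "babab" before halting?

Execution trace:
Initial: [p0]babab
Step 1: δ(p0, b) = (p2, b, R) → b[p2]abab
Step 2: δ(p2, a) = (p1, □, R) → b□[p1]bab
Step 3: δ(p1, b) = (pA, □, L) → b[pA]□□ab

The machine reaches the accept state pA and halts.

The machine executed 3 steps before halting.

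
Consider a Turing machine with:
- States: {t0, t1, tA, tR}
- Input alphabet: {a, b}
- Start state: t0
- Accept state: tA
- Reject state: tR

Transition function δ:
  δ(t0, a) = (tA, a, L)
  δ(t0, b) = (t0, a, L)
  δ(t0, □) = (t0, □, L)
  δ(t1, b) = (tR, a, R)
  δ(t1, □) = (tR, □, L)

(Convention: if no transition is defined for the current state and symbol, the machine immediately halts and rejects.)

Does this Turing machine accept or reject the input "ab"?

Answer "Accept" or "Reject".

Execution trace:
Initial: [t0]ab
Step 1: δ(t0, a) = (tA, a, L) → [tA]□ab

The machine reaches the accept state tA and halts.

Answer: Accept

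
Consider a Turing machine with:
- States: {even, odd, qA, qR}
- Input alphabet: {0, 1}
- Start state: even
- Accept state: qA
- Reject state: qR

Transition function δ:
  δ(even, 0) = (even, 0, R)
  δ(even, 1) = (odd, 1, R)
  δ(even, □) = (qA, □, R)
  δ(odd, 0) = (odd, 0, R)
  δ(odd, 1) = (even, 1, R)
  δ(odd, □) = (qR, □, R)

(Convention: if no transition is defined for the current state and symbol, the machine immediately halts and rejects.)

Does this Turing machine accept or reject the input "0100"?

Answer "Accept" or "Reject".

Execution trace:
Initial: [even]0100
Step 1: δ(even, 0) = (even, 0, R) → 0[even]100
Step 2: δ(even, 1) = (odd, 1, R) → 01[odd]00
Step 3: δ(odd, 0) = (odd, 0, R) → 010[odd]0
Step 4: δ(odd, 0) = (odd, 0, R) → 0100[odd]□
Step 5: δ(odd, □) = (qR, □, R) → 0100□[qR]□

The machine reaches the reject state qR and halts.

Answer: Reject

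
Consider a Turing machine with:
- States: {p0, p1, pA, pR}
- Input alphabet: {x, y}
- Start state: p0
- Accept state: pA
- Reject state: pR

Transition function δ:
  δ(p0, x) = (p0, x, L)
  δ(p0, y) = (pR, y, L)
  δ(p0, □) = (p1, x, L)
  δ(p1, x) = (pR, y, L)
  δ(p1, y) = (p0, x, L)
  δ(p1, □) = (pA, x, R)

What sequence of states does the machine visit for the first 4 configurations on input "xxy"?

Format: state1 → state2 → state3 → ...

Execution trace:
Initial: [p0]xxy
Step 1: δ(p0, x) = (p0, x, L) → [p0]□xxy
Step 2: δ(p0, □) = (p1, x, L) → [p1]□xxxy
Step 3: δ(p1, □) = (pA, x, R) → x[pA]xxxy

The machine reaches the accept state pA and halts.

State sequence: p0 → p0 → p1 → pA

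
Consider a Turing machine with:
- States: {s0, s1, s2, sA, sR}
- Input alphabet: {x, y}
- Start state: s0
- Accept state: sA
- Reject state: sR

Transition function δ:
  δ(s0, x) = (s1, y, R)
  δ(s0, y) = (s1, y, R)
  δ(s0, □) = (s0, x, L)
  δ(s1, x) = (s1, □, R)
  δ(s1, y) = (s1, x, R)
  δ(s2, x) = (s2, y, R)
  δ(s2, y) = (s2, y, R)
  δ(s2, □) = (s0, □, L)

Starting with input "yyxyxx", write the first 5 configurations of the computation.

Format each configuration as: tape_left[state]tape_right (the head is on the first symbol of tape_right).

Transitions applied:
Step 1: δ(s0, y) = (s1, y, R)
Step 2: δ(s1, y) = (s1, x, R)
Step 3: δ(s1, x) = (s1, □, R)
Step 4: δ(s1, y) = (s1, x, R)

The first 5 configurations are:
[s0]yyxyxx ⊢ y[s1]yxyxx ⊢ yx[s1]xyxx ⊢ yx□[s1]yxx ⊢ yx□x[s1]xx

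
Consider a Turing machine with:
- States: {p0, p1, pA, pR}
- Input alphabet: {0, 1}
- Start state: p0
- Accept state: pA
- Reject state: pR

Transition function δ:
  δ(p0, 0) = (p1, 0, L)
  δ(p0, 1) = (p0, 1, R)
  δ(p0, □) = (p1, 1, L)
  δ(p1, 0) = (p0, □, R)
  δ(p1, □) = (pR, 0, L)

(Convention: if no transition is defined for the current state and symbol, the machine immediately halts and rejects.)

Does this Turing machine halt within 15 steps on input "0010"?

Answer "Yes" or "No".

Execution trace:
Initial: [p0]0010
Step 1: δ(p0, 0) = (p1, 0, L) → [p1]□0010
Step 2: δ(p1, □) = (pR, 0, L) → [pR]□00010

The machine reaches the reject state pR and halts.
The machine halted after 2 steps (within the 15-step bound).

Answer: Yes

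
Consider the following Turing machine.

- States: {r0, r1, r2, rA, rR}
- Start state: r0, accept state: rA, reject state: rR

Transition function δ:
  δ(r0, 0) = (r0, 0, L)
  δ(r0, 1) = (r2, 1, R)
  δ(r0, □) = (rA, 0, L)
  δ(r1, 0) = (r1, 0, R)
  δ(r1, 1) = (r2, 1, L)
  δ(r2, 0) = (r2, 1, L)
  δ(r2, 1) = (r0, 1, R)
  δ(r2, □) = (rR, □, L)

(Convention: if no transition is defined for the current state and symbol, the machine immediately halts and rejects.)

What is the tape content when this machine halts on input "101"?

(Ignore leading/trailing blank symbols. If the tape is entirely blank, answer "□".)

Execution trace:
Initial: [r0]101
Step 1: δ(r0, 1) = (r2, 1, R) → 1[r2]01
Step 2: δ(r2, 0) = (r2, 1, L) → [r2]111
Step 3: δ(r2, 1) = (r0, 1, R) → 1[r0]11
Step 4: δ(r0, 1) = (r2, 1, R) → 11[r2]1
Step 5: δ(r2, 1) = (r0, 1, R) → 111[r0]□
Step 6: δ(r0, □) = (rA, 0, L) → 11[rA]10

The machine reaches the accept state rA and halts.

Final tape (ignoring leading/trailing blanks): 1110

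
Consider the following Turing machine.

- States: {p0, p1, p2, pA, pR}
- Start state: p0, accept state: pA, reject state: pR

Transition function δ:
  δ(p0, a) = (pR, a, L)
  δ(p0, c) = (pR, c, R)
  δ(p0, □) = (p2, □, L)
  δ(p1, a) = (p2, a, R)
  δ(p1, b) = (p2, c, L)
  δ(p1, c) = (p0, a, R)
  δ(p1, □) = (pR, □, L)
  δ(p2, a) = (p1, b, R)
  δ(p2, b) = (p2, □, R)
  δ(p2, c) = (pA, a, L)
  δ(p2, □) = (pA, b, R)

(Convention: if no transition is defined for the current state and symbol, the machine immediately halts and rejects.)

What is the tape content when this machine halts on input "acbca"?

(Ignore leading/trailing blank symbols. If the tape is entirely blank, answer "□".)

Execution trace:
Initial: [p0]acbca
Step 1: δ(p0, a) = (pR, a, L) → [pR]□acbca

The machine reaches the reject state pR and halts.

Final tape (ignoring leading/trailing blanks): acbca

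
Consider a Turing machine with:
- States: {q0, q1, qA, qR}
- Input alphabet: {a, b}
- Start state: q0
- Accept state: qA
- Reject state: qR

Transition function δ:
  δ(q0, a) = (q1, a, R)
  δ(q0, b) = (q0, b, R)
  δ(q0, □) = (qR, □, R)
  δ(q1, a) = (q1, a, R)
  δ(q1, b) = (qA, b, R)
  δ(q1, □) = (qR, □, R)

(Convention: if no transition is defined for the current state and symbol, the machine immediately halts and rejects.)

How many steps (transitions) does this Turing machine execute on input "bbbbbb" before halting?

Execution trace:
Initial: [q0]bbbbbb
Step 1: δ(q0, b) = (q0, b, R) → b[q0]bbbbb
Step 2: δ(q0, b) = (q0, b, R) → bb[q0]bbbb
Step 3: δ(q0, b) = (q0, b, R) → bbb[q0]bbb
Step 4: δ(q0, b) = (q0, b, R) → bbbb[q0]bb
Step 5: δ(q0, b) = (q0, b, R) → bbbbb[q0]b
Step 6: δ(q0, b) = (q0, b, R) → bbbbbb[q0]□
Step 7: δ(q0, □) = (qR, □, R) → bbbbbb□[qR]□

The machine reaches the reject state qR and halts.

The machine executed 7 steps before halting.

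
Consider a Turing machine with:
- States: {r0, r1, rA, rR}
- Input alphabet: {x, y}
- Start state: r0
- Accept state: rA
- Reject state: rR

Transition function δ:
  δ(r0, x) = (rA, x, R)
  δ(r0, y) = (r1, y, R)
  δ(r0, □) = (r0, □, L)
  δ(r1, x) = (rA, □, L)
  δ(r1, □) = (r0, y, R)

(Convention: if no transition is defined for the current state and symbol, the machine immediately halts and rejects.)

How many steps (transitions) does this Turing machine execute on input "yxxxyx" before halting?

Execution trace:
Initial: [r0]yxxxyx
Step 1: δ(r0, y) = (r1, y, R) → y[r1]xxxyx
Step 2: δ(r1, x) = (rA, □, L) → [rA]y□xxyx

The machine reaches the accept state rA and halts.

The machine executed 2 steps before halting.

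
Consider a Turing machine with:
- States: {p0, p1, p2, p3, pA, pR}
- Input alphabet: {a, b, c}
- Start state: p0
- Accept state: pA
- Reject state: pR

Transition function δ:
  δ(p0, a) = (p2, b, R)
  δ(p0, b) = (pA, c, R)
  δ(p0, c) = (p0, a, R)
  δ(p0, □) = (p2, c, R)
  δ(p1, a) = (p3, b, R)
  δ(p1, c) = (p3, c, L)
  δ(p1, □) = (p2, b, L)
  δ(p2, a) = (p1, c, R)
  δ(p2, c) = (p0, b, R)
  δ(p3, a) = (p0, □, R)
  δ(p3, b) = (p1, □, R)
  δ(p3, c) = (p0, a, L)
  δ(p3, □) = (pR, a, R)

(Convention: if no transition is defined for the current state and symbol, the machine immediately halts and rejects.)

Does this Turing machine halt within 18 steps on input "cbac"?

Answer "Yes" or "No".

Execution trace:
Initial: [p0]cbac
Step 1: δ(p0, c) = (p0, a, R) → a[p0]bac
Step 2: δ(p0, b) = (pA, c, R) → ac[pA]ac

The machine reaches the accept state pA and halts.
The machine halted after 2 steps (within the 18-step bound).

Answer: Yes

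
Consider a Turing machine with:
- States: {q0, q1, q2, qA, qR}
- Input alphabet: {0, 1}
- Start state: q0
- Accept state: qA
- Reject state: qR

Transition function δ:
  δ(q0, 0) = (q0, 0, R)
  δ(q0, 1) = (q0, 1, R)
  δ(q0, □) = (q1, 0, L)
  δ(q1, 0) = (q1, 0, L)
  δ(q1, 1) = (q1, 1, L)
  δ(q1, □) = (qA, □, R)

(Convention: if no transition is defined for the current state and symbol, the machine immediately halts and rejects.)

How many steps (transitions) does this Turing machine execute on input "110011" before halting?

Execution trace:
Initial: [q0]110011
Step 1: δ(q0, 1) = (q0, 1, R) → 1[q0]10011
Step 2: δ(q0, 1) = (q0, 1, R) → 11[q0]0011
Step 3: δ(q0, 0) = (q0, 0, R) → 110[q0]011
Step 4: δ(q0, 0) = (q0, 0, R) → 1100[q0]11
Step 5: δ(q0, 1) = (q0, 1, R) → 11001[q0]1
Step 6: δ(q0, 1) = (q0, 1, R) → 110011[q0]□
Step 7: δ(q0, □) = (q1, 0, L) → 11001[q1]10
Step 8: δ(q1, 1) = (q1, 1, L) → 1100[q1]110
Step 9: δ(q1, 1) = (q1, 1, L) → 110[q1]0110
Step 10: δ(q1, 0) = (q1, 0, L) → 11[q1]00110
Step 11: δ(q1, 0) = (q1, 0, L) → 1[q1]100110
Step 12: δ(q1, 1) = (q1, 1, L) → [q1]1100110
Step 13: δ(q1, 1) = (q1, 1, L) → [q1]□1100110
Step 14: δ(q1, □) = (qA, □, R) → □[qA]1100110

The machine reaches the accept state qA and halts.

The machine executed 14 steps before halting.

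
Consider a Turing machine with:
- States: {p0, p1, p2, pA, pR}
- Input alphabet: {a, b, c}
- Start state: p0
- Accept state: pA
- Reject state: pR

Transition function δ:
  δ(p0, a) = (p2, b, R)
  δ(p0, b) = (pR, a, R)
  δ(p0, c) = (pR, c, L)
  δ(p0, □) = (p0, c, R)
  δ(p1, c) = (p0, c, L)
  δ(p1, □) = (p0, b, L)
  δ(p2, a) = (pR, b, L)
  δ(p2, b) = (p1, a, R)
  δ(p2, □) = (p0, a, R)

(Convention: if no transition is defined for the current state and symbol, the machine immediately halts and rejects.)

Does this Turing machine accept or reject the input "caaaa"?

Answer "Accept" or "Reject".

Execution trace:
Initial: [p0]caaaa
Step 1: δ(p0, c) = (pR, c, L) → [pR]□caaaa

The machine reaches the reject state pR and halts.

Answer: Reject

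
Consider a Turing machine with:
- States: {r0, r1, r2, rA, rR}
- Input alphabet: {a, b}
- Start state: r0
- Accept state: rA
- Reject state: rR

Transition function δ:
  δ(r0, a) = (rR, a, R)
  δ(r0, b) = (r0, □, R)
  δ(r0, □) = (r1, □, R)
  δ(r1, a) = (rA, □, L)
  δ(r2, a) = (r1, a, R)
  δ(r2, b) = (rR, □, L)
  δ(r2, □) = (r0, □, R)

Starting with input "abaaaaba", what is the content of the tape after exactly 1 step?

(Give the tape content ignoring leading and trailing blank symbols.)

Execution trace:
Initial: [r0]abaaaaba
Step 1: δ(r0, a) = (rR, a, R) → a[rR]baaaaba

The machine reaches the reject state rR and halts.

After 1 step, the tape (ignoring leading/trailing blanks) is: abaaaaba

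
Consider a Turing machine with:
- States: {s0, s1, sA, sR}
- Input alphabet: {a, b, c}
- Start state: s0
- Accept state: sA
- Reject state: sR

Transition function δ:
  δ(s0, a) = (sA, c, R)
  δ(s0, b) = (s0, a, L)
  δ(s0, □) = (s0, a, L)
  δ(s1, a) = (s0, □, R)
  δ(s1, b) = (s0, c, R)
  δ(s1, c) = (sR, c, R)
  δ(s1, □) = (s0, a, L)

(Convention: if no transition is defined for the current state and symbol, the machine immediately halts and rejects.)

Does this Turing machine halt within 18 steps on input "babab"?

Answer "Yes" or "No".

Execution trace:
Initial: [s0]babab
Step 1: δ(s0, b) = (s0, a, L) → [s0]□aabab
Step 2: δ(s0, □) = (s0, a, L) → [s0]□aaabab
Step 3: δ(s0, □) = (s0, a, L) → [s0]□aaaabab
Step 4: δ(s0, □) = (s0, a, L) → [s0]□aaaaabab
Step 5: δ(s0, □) = (s0, a, L) → [s0]□aaaaaabab
Step 6: δ(s0, □) = (s0, a, L) → [s0]□aaaaaaabab
Step 7: δ(s0, □) = (s0, a, L) → [s0]□aaaaaaaabab
Step 8: δ(s0, □) = (s0, a, L) → [s0]□aaaaaaaaabab
Step 9: δ(s0, □) = (s0, a, L) → [s0]□aaaaaaaaaabab
Step 10: δ(s0, □) = (s0, a, L) → [s0]□aaaaaaaaaaabab
Step 11: δ(s0, □) = (s0, a, L) → [s0]□aaaaaaaaaaaabab
Step 12: δ(s0, □) = (s0, a, L) → [s0]□aaaaaaaaaaaaabab
Step 13: δ(s0, □) = (s0, a, L) → [s0]□aaaaaaaaaaaaaabab
Step 14: δ(s0, □) = (s0, a, L) → [s0]□aaaaaaaaaaaaaaabab
Step 15: δ(s0, □) = (s0, a, L) → [s0]□aaaaaaaaaaaaaaaabab
Step 16: δ(s0, □) = (s0, a, L) → [s0]□aaaaaaaaaaaaaaaaabab
Step 17: δ(s0, □) = (s0, a, L) → [s0]□aaaaaaaaaaaaaaaaaabab
Step 18: δ(s0, □) = (s0, a, L) → [s0]□aaaaaaaaaaaaaaaaaaabab

The machine has not reached a halting state after 18 steps.
The machine did not halt within the 18-step bound.

Answer: No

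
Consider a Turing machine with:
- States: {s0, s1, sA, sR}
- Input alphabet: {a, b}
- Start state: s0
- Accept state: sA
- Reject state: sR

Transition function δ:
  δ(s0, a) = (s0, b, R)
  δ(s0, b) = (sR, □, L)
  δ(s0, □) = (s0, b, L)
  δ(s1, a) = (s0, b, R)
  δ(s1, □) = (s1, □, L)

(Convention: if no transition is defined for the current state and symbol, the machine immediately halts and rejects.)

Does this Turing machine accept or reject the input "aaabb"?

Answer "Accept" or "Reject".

Execution trace:
Initial: [s0]aaabb
Step 1: δ(s0, a) = (s0, b, R) → b[s0]aabb
Step 2: δ(s0, a) = (s0, b, R) → bb[s0]abb
Step 3: δ(s0, a) = (s0, b, R) → bbb[s0]bb
Step 4: δ(s0, b) = (sR, □, L) → bb[sR]b□b

The machine reaches the reject state sR and halts.

Answer: Reject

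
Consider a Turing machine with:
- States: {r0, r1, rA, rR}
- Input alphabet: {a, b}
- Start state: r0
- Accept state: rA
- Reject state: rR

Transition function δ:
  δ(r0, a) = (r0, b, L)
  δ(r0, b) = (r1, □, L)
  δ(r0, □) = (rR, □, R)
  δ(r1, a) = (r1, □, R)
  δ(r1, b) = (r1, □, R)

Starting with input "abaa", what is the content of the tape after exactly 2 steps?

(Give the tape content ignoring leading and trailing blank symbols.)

Execution trace:
Initial: [r0]abaa
Step 1: δ(r0, a) = (r0, b, L) → [r0]□bbaa
Step 2: δ(r0, □) = (rR, □, R) → □[rR]bbaa

The machine reaches the reject state rR and halts.

After 2 steps, the tape (ignoring leading/trailing blanks) is: bbaa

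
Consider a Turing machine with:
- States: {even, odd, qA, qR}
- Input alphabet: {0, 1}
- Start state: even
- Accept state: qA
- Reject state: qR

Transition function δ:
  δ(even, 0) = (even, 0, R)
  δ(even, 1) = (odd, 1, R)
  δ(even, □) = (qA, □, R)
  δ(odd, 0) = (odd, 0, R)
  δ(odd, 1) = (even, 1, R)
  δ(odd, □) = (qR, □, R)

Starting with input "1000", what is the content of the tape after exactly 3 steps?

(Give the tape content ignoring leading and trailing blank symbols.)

Execution trace:
Initial: [even]1000
Step 1: δ(even, 1) = (odd, 1, R) → 1[odd]000
Step 2: δ(odd, 0) = (odd, 0, R) → 10[odd]00
Step 3: δ(odd, 0) = (odd, 0, R) → 100[odd]0

After 3 steps, the tape (ignoring leading/trailing blanks) is: 1000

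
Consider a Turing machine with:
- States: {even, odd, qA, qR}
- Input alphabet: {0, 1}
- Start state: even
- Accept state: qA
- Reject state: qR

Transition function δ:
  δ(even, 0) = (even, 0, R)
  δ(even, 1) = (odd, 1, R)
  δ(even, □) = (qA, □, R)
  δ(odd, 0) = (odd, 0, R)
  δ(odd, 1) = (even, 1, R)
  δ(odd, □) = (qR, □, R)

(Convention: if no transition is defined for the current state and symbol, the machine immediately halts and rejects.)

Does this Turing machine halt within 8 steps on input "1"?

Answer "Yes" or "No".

Execution trace:
Initial: [even]1
Step 1: δ(even, 1) = (odd, 1, R) → 1[odd]□
Step 2: δ(odd, □) = (qR, □, R) → 1□[qR]□

The machine reaches the reject state qR and halts.
The machine halted after 2 steps (within the 8-step bound).

Answer: Yes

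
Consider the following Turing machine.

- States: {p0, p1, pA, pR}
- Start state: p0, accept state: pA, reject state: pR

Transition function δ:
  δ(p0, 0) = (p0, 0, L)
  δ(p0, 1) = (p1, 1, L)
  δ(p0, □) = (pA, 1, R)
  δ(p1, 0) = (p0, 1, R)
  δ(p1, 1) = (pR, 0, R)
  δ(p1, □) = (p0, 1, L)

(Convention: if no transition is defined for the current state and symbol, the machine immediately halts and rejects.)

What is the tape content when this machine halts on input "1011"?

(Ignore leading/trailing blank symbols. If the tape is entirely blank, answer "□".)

Execution trace:
Initial: [p0]1011
Step 1: δ(p0, 1) = (p1, 1, L) → [p1]□1011
Step 2: δ(p1, □) = (p0, 1, L) → [p0]□11011
Step 3: δ(p0, □) = (pA, 1, R) → 1[pA]11011

The machine reaches the accept state pA and halts.

Final tape (ignoring leading/trailing blanks): 111011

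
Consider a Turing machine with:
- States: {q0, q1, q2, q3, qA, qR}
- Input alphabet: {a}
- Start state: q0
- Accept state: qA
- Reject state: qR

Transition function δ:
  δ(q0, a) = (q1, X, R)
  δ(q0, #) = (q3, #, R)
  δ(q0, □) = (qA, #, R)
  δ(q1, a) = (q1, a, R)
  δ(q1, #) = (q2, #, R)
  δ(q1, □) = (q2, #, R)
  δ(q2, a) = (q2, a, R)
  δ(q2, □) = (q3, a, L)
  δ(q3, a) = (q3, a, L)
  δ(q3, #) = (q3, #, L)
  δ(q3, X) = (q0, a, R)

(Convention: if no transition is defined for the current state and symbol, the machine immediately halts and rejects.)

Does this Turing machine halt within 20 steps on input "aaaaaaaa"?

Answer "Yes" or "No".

Execution trace:
Initial: [q0]aaaaaaaa
Step 1: δ(q0, a) = (q1, X, R) → X[q1]aaaaaaa
Step 2: δ(q1, a) = (q1, a, R) → Xa[q1]aaaaaa
Step 3: δ(q1, a) = (q1, a, R) → Xaa[q1]aaaaa
Step 4: δ(q1, a) = (q1, a, R) → Xaaa[q1]aaaa
Step 5: δ(q1, a) = (q1, a, R) → Xaaaa[q1]aaa
Step 6: δ(q1, a) = (q1, a, R) → Xaaaaa[q1]aa
Step 7: δ(q1, a) = (q1, a, R) → Xaaaaaa[q1]a
Step 8: δ(q1, a) = (q1, a, R) → Xaaaaaaa[q1]□
Step 9: δ(q1, □) = (q2, #, R) → Xaaaaaaa#[q2]□
Step 10: δ(q2, □) = (q3, a, L) → Xaaaaaaa[q3]#a
Step 11: δ(q3, #) = (q3, #, L) → Xaaaaaa[q3]a#a
Step 12: δ(q3, a) = (q3, a, L) → Xaaaaa[q3]aa#a
Step 13: δ(q3, a) = (q3, a, L) → Xaaaa[q3]aaa#a
Step 14: δ(q3, a) = (q3, a, L) → Xaaa[q3]aaaa#a
Step 15: δ(q3, a) = (q3, a, L) → Xaa[q3]aaaaa#a
Step 16: δ(q3, a) = (q3, a, L) → Xa[q3]aaaaaa#a
Step 17: δ(q3, a) = (q3, a, L) → X[q3]aaaaaaa#a
Step 18: δ(q3, a) = (q3, a, L) → [q3]Xaaaaaaa#a
Step 19: δ(q3, X) = (q0, a, R) → a[q0]aaaaaaa#a
Step 20: δ(q0, a) = (q1, X, R) → aX[q1]aaaaaa#a

The machine has not reached a halting state after 20 steps.
The machine did not halt within the 20-step bound.

Answer: No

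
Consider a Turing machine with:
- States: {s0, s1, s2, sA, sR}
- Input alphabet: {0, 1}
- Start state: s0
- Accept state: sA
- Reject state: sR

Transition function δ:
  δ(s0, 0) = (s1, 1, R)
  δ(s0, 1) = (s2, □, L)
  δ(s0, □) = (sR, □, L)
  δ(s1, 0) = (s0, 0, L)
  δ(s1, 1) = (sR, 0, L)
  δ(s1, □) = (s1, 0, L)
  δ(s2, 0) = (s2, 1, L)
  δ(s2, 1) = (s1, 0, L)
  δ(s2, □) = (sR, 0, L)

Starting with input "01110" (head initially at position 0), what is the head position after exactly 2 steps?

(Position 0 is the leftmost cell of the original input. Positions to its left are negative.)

Execution trace (head position shown):
Step 0: [s0]01110  (head at position 0)
Step 1: move right → 1[s1]1110  (head at position 1)
Step 2: move left → [sR]10110  (head at position 0)

After 2 steps, the head is at position 0.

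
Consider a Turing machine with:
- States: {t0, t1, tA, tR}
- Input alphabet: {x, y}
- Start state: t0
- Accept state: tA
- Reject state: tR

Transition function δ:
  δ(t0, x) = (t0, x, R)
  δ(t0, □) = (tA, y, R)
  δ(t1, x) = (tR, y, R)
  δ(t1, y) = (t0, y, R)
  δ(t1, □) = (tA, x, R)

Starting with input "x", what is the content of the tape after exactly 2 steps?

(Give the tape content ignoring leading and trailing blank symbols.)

Execution trace:
Initial: [t0]x
Step 1: δ(t0, x) = (t0, x, R) → x[t0]□
Step 2: δ(t0, □) = (tA, y, R) → xy[tA]□

The machine reaches the accept state tA and halts.

After 2 steps, the tape (ignoring leading/trailing blanks) is: xy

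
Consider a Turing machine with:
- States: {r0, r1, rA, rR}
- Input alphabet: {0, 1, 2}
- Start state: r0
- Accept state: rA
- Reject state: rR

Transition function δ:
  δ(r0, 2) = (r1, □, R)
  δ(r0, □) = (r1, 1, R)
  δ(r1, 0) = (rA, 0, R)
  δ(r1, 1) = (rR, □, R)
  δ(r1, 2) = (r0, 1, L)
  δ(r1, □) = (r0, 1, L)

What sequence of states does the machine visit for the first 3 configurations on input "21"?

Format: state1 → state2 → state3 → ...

Execution trace:
Initial: [r0]21
Step 1: δ(r0, 2) = (r1, □, R) → □[r1]1
Step 2: δ(r1, 1) = (rR, □, R) → □□[rR]□

The machine reaches the reject state rR and halts.

State sequence: r0 → r1 → rR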